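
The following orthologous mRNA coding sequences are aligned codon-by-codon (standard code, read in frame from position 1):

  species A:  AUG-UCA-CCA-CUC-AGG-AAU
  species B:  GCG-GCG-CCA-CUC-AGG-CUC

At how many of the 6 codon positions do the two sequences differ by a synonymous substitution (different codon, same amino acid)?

0

Codon 1: AUG Met / GCG Ala — nonsynonymous.
Codon 2: UCA Ser / GCG Ala — nonsynonymous.
Codon 3: CCA Pro / CCA Pro — identical.
Codon 4: CUC Leu / CUC Leu — identical.
Codon 5: AGG Arg / AGG Arg — identical.
Codon 6: AAU Asn / CUC Leu — nonsynonymous.
Synonymous differences: 0.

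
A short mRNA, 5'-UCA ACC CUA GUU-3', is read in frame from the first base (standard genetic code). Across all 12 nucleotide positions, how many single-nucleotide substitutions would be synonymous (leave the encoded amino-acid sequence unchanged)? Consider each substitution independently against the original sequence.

Codon 1 (UCA, Ser): 3 synonymous substitutions.
Codon 2 (ACC, Thr): 3 synonymous substitutions.
Codon 3 (CUA, Leu): 4 synonymous substitutions.
Codon 4 (GUU, Val): 3 synonymous substitutions.
Total: 3 + 3 + 4 + 3 = 13.

13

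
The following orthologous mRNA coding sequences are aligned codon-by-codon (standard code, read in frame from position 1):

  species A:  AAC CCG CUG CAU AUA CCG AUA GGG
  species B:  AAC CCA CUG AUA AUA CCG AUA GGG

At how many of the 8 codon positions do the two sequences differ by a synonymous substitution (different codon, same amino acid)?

1

Codon 1: AAC Asn / AAC Asn — identical.
Codon 2: CCG Pro / CCA Pro — synonymous.
Codon 3: CUG Leu / CUG Leu — identical.
Codon 4: CAU His / AUA Ile — nonsynonymous.
Codon 5: AUA Ile / AUA Ile — identical.
Codon 6: CCG Pro / CCG Pro — identical.
Codon 7: AUA Ile / AUA Ile — identical.
Codon 8: GGG Gly / GGG Gly — identical.
Synonymous differences: 1.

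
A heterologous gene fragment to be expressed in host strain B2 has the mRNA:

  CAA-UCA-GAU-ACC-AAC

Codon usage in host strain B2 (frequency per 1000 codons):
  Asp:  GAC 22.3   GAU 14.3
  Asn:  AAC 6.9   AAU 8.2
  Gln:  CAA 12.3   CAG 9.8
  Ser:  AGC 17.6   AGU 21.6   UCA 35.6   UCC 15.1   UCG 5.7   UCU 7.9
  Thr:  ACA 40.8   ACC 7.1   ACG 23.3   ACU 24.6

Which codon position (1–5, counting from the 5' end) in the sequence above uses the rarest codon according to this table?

5

Codon 1 CAA (Gln): 12.3 per 1000.
Codon 2 UCA (Ser): 35.6 per 1000.
Codon 3 GAU (Asp): 14.3 per 1000.
Codon 4 ACC (Thr): 7.1 per 1000.
Codon 5 AAC (Asn): 6.9 per 1000.
Lowest frequency is 6.9 at codon 5.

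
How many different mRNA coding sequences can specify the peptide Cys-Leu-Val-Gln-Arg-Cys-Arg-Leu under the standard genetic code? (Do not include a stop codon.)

41472

Cys: 2 codons.
Leu: 6 codons.
Val: 4 codons.
Gln: 2 codons.
Arg: 6 codons.
Cys: 2 codons.
Arg: 6 codons.
Leu: 6 codons.
2 × 6 × 4 × 2 × 6 × 2 × 6 × 6 = 41472.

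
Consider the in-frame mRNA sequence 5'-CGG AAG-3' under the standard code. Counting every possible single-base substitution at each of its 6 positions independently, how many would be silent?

5

Codon 1 (CGG, Arg): 4 synonymous substitutions.
Codon 2 (AAG, Lys): 1 synonymous substitution.
Total: 4 + 1 = 5.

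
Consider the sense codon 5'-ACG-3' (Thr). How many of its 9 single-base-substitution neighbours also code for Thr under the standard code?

Position 1: none → 0 synonymous.
Position 2: none → 0 synonymous.
Position 3: ACU, ACC, ACA → 3 synonymous.
Total: 0 + 0 + 3 = 3.

3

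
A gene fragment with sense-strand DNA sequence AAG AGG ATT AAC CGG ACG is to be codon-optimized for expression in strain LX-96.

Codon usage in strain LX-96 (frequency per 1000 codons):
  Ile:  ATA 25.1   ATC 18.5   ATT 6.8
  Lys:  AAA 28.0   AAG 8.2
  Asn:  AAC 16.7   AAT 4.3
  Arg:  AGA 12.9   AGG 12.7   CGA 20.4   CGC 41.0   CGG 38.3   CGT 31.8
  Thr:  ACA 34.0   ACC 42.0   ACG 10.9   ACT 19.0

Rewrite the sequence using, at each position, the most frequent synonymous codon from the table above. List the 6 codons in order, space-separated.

AAA CGC ATA AAC CGC ACC

Codon 1 (Lys): best is AAA at 28.0.
Codon 2 (Arg): best is CGC at 41.0.
Codon 3 (Ile): best is ATA at 25.1.
Codon 4 (Asn): best is AAC at 16.7.
Codon 5 (Arg): best is CGC at 41.0.
Codon 6 (Thr): best is ACC at 42.0.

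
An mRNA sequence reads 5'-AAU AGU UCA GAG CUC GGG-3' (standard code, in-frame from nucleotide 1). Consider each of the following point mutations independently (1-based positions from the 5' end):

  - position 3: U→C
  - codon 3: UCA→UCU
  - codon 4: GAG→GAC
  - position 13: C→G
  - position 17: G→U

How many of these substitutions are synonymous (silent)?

Codon 1: AAU (Asn) → AAC (Asn) — synonymous.
Codon 3: UCA (Ser) → UCU (Ser) — synonymous.
Codon 4: GAG (Glu) → GAC (Asp) — missense.
Codon 5: CUC (Leu) → GUC (Val) — missense.
Codon 6: GGG (Gly) → GUG (Val) — missense.
Synonymous: 2 of 5.

2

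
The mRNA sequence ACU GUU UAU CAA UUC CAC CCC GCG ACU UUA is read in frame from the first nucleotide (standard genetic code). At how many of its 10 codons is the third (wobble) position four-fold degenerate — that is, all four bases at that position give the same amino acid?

Codon 1 ACU (Thr): third position 4-fold.
Codon 2 GUU (Val): third position 4-fold.
Codon 3 UAU (Tyr): third position 2-fold.
Codon 4 CAA (Gln): third position 2-fold.
Codon 5 UUC (Phe): third position 2-fold.
Codon 6 CAC (His): third position 2-fold.
Codon 7 CCC (Pro): third position 4-fold.
Codon 8 GCG (Ala): third position 4-fold.
Codon 9 ACU (Thr): third position 4-fold.
Codon 10 UUA (Leu): third position 2-fold.
Four-fold degenerate third positions: 5.

5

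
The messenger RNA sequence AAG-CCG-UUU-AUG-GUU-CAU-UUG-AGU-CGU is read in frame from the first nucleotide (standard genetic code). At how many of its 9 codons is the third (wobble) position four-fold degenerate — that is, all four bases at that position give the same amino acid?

3

Codon 1 AAG (Lys): third position 2-fold.
Codon 2 CCG (Pro): third position 4-fold.
Codon 3 UUU (Phe): third position 2-fold.
Codon 4 AUG (Met): third position 1-fold.
Codon 5 GUU (Val): third position 4-fold.
Codon 6 CAU (His): third position 2-fold.
Codon 7 UUG (Leu): third position 2-fold.
Codon 8 AGU (Ser): third position 2-fold.
Codon 9 CGU (Arg): third position 4-fold.
Four-fold degenerate third positions: 3.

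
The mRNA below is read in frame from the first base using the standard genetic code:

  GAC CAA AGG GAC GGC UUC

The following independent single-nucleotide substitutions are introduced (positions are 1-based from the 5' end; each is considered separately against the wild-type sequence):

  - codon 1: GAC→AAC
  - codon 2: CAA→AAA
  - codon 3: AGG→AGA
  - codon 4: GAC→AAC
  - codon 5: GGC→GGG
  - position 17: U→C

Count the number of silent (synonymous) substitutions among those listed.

Codon 1: GAC (Asp) → AAC (Asn) — missense.
Codon 2: CAA (Gln) → AAA (Lys) — missense.
Codon 3: AGG (Arg) → AGA (Arg) — synonymous.
Codon 4: GAC (Asp) → AAC (Asn) — missense.
Codon 5: GGC (Gly) → GGG (Gly) — synonymous.
Codon 6: UUC (Phe) → UCC (Ser) — missense.
Synonymous: 2 of 6.

2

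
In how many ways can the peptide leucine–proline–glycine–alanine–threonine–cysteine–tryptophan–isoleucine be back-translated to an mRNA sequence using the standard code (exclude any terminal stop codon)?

Leu: 6 codons.
Pro: 4 codons.
Gly: 4 codons.
Ala: 4 codons.
Thr: 4 codons.
Cys: 2 codons.
Trp: 1 codon.
Ile: 3 codons.
6 × 4 × 4 × 4 × 4 × 2 × 1 × 3 = 9216.

9216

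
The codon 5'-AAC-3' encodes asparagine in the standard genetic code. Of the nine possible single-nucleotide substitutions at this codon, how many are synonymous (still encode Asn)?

Position 1: none → 0 synonymous.
Position 2: none → 0 synonymous.
Position 3: AAT → 1 synonymous.
Total: 0 + 0 + 1 = 1.

1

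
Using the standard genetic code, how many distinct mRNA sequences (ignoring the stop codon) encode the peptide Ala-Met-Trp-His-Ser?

Ala: 4 codons.
Met: 1 codon.
Trp: 1 codon.
His: 2 codons.
Ser: 6 codons.
4 × 1 × 1 × 2 × 6 = 48.

48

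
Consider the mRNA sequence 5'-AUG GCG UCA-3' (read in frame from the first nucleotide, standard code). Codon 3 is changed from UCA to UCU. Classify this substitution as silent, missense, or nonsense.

silent

Position 9 falls in codon 3: UCA → Ser.
After the substitution the codon is UCU → Ser.
Both encode Ser, so the change is synonymous.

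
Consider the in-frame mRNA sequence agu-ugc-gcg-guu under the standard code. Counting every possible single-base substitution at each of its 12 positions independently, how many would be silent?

8

Codon 1 (AGU, Ser): 1 synonymous substitution.
Codon 2 (UGC, Cys): 1 synonymous substitution.
Codon 3 (GCG, Ala): 3 synonymous substitutions.
Codon 4 (GUU, Val): 3 synonymous substitutions.
Total: 1 + 1 + 3 + 3 = 8.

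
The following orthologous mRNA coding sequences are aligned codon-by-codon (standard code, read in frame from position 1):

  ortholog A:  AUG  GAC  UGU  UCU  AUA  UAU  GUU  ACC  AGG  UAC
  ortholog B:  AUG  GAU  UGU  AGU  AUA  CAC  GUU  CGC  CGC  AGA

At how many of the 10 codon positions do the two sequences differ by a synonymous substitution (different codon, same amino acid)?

3

Codon 1: AUG Met / AUG Met — identical.
Codon 2: GAC Asp / GAU Asp — synonymous.
Codon 3: UGU Cys / UGU Cys — identical.
Codon 4: UCU Ser / AGU Ser — synonymous.
Codon 5: AUA Ile / AUA Ile — identical.
Codon 6: UAU Tyr / CAC His — nonsynonymous.
Codon 7: GUU Val / GUU Val — identical.
Codon 8: ACC Thr / CGC Arg — nonsynonymous.
Codon 9: AGG Arg / CGC Arg — synonymous.
Codon 10: UAC Tyr / AGA Arg — nonsynonymous.
Synonymous differences: 3.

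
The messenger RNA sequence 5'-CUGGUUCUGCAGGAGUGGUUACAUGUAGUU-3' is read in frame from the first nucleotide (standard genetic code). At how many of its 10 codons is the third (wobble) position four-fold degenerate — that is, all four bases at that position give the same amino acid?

5

Codon 1 CUG (Leu): third position 4-fold.
Codon 2 GUU (Val): third position 4-fold.
Codon 3 CUG (Leu): third position 4-fold.
Codon 4 CAG (Gln): third position 2-fold.
Codon 5 GAG (Glu): third position 2-fold.
Codon 6 UGG (Trp): third position 1-fold.
Codon 7 UUA (Leu): third position 2-fold.
Codon 8 CAU (His): third position 2-fold.
Codon 9 GUA (Val): third position 4-fold.
Codon 10 GUU (Val): third position 4-fold.
Four-fold degenerate third positions: 5.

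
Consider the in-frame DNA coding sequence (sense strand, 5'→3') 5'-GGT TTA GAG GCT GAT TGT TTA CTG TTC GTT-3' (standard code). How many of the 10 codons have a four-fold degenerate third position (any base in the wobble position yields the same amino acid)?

4

Codon 1 GGT (Gly): third position 4-fold.
Codon 2 TTA (Leu): third position 2-fold.
Codon 3 GAG (Glu): third position 2-fold.
Codon 4 GCT (Ala): third position 4-fold.
Codon 5 GAT (Asp): third position 2-fold.
Codon 6 TGT (Cys): third position 2-fold.
Codon 7 TTA (Leu): third position 2-fold.
Codon 8 CTG (Leu): third position 4-fold.
Codon 9 TTC (Phe): third position 2-fold.
Codon 10 GTT (Val): third position 4-fold.
Four-fold degenerate third positions: 4.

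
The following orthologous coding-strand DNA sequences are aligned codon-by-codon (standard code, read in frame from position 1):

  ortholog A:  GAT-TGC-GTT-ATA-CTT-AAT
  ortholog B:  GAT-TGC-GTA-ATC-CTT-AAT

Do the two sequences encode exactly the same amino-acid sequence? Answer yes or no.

Codon 1: GAT Asp / GAT Asp — identical.
Codon 2: TGC Cys / TGC Cys — identical.
Codon 3: GTT Val / GTA Val — synonymous.
Codon 4: ATA Ile / ATC Ile — synonymous.
Codon 5: CTT Leu / CTT Leu — identical.
Codon 6: AAT Asn / AAT Asn — identical.
Nonsynonymous differences: 0 → same protein.

yes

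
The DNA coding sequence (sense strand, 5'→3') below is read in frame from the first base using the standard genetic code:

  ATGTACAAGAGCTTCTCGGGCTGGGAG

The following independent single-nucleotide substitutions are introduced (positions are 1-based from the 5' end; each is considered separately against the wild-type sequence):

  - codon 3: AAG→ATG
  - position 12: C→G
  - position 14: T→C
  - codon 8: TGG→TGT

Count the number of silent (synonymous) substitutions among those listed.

Codon 3: AAG (Lys) → ATG (Met) — missense.
Codon 4: AGC (Ser) → AGG (Arg) — missense.
Codon 5: TTC (Phe) → TCC (Ser) — missense.
Codon 8: TGG (Trp) → TGT (Cys) — missense.
Synonymous: 0 of 4.

0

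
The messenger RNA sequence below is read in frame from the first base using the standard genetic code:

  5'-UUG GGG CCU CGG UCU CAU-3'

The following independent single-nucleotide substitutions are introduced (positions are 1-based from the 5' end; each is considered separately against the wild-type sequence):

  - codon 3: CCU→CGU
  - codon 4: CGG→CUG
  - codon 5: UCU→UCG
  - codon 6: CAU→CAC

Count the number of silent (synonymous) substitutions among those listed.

2

Codon 3: CCU (Pro) → CGU (Arg) — missense.
Codon 4: CGG (Arg) → CUG (Leu) — missense.
Codon 5: UCU (Ser) → UCG (Ser) — synonymous.
Codon 6: CAU (His) → CAC (His) — synonymous.
Synonymous: 2 of 4.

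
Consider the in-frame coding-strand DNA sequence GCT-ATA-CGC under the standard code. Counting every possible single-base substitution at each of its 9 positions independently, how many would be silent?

Codon 1 (GCT, Ala): 3 synonymous substitutions.
Codon 2 (ATA, Ile): 2 synonymous substitutions.
Codon 3 (CGC, Arg): 3 synonymous substitutions.
Total: 3 + 2 + 3 = 8.

8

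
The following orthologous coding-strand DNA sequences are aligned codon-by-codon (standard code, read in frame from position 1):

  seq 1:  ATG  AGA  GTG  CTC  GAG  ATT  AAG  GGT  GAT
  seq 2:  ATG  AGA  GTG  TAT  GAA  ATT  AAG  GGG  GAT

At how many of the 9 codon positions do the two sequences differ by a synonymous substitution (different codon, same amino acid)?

Codon 1: ATG Met / ATG Met — identical.
Codon 2: AGA Arg / AGA Arg — identical.
Codon 3: GTG Val / GTG Val — identical.
Codon 4: CTC Leu / TAT Tyr — nonsynonymous.
Codon 5: GAG Glu / GAA Glu — synonymous.
Codon 6: ATT Ile / ATT Ile — identical.
Codon 7: AAG Lys / AAG Lys — identical.
Codon 8: GGT Gly / GGG Gly — synonymous.
Codon 9: GAT Asp / GAT Asp — identical.
Synonymous differences: 2.

2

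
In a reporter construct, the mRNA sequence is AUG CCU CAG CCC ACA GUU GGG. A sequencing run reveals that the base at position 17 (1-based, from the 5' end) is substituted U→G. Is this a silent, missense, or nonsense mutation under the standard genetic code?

missense

Position 17 falls in codon 6: GUU → Val.
After the substitution the codon is GGU → Gly.
Val ≠ Gly, so this is a missense mutation.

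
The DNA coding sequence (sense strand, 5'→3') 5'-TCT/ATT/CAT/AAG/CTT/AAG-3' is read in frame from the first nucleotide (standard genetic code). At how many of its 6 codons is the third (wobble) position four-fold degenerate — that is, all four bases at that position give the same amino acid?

2

Codon 1 TCT (Ser): third position 4-fold.
Codon 2 ATT (Ile): third position 3-fold.
Codon 3 CAT (His): third position 2-fold.
Codon 4 AAG (Lys): third position 2-fold.
Codon 5 CTT (Leu): third position 4-fold.
Codon 6 AAG (Lys): third position 2-fold.
Four-fold degenerate third positions: 2.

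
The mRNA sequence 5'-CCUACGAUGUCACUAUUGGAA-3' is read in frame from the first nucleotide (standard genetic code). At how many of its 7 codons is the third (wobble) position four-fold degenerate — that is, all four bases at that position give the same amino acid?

Codon 1 CCU (Pro): third position 4-fold.
Codon 2 ACG (Thr): third position 4-fold.
Codon 3 AUG (Met): third position 1-fold.
Codon 4 UCA (Ser): third position 4-fold.
Codon 5 CUA (Leu): third position 4-fold.
Codon 6 UUG (Leu): third position 2-fold.
Codon 7 GAA (Glu): third position 2-fold.
Four-fold degenerate third positions: 4.

4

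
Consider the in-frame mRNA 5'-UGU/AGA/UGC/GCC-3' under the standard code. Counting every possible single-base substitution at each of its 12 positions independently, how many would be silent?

Codon 1 (UGU, Cys): 1 synonymous substitution.
Codon 2 (AGA, Arg): 2 synonymous substitutions.
Codon 3 (UGC, Cys): 1 synonymous substitution.
Codon 4 (GCC, Ala): 3 synonymous substitutions.
Total: 1 + 2 + 1 + 3 = 7.

7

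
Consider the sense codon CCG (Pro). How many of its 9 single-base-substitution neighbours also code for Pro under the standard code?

3

Position 1: none → 0 synonymous.
Position 2: none → 0 synonymous.
Position 3: CCU, CCC, CCA → 3 synonymous.
Total: 0 + 0 + 3 = 3.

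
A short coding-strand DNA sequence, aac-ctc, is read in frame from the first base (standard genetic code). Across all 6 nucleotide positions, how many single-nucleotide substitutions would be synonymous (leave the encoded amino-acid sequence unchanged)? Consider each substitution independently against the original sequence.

4

Codon 1 (AAC, Asn): 1 synonymous substitution.
Codon 2 (CTC, Leu): 3 synonymous substitutions.
Total: 1 + 3 = 4.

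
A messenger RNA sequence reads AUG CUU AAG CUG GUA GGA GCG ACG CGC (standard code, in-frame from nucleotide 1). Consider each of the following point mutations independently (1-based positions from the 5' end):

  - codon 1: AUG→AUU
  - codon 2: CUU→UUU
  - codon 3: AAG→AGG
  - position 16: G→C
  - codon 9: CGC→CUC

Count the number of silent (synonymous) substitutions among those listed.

0

Codon 1: AUG (Met) → AUU (Ile) — missense.
Codon 2: CUU (Leu) → UUU (Phe) — missense.
Codon 3: AAG (Lys) → AGG (Arg) — missense.
Codon 6: GGA (Gly) → CGA (Arg) — missense.
Codon 9: CGC (Arg) → CUC (Leu) — missense.
Synonymous: 0 of 5.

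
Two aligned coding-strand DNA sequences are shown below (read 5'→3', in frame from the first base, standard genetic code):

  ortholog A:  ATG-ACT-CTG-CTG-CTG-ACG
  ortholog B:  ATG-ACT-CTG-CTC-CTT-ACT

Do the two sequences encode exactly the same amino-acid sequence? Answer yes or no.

yes

Codon 1: ATG Met / ATG Met — identical.
Codon 2: ACT Thr / ACT Thr — identical.
Codon 3: CTG Leu / CTG Leu — identical.
Codon 4: CTG Leu / CTC Leu — synonymous.
Codon 5: CTG Leu / CTT Leu — synonymous.
Codon 6: ACG Thr / ACT Thr — synonymous.
Nonsynonymous differences: 0 → same protein.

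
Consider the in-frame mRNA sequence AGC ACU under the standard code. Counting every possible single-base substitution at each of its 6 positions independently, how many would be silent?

Codon 1 (AGC, Ser): 1 synonymous substitution.
Codon 2 (ACU, Thr): 3 synonymous substitutions.
Total: 1 + 3 = 4.

4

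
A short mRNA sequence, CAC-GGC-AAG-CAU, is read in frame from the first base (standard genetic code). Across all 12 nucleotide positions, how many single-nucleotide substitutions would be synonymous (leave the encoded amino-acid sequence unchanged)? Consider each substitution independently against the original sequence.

6

Codon 1 (CAC, His): 1 synonymous substitution.
Codon 2 (GGC, Gly): 3 synonymous substitutions.
Codon 3 (AAG, Lys): 1 synonymous substitution.
Codon 4 (CAU, His): 1 synonymous substitution.
Total: 1 + 3 + 1 + 1 = 6.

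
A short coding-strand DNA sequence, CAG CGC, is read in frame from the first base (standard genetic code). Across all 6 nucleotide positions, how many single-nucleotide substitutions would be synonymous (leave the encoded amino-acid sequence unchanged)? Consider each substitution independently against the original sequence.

4

Codon 1 (CAG, Gln): 1 synonymous substitution.
Codon 2 (CGC, Arg): 3 synonymous substitutions.
Total: 1 + 3 = 4.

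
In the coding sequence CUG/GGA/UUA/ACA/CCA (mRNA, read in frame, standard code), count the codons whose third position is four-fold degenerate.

4

Codon 1 CUG (Leu): third position 4-fold.
Codon 2 GGA (Gly): third position 4-fold.
Codon 3 UUA (Leu): third position 2-fold.
Codon 4 ACA (Thr): third position 4-fold.
Codon 5 CCA (Pro): third position 4-fold.
Four-fold degenerate third positions: 4.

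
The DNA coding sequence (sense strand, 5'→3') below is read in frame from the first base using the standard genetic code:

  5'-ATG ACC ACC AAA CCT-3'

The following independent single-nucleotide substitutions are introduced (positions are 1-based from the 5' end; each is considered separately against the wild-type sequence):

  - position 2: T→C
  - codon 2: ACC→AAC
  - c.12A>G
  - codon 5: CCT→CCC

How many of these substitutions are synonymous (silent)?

Codon 1: ATG (Met) → ACG (Thr) — missense.
Codon 2: ACC (Thr) → AAC (Asn) — missense.
Codon 4: AAA (Lys) → AAG (Lys) — synonymous.
Codon 5: CCT (Pro) → CCC (Pro) — synonymous.
Synonymous: 2 of 4.

2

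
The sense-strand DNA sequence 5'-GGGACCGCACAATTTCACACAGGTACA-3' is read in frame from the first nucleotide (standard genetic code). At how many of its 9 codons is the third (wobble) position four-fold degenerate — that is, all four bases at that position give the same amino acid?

Codon 1 GGG (Gly): third position 4-fold.
Codon 2 ACC (Thr): third position 4-fold.
Codon 3 GCA (Ala): third position 4-fold.
Codon 4 CAA (Gln): third position 2-fold.
Codon 5 TTT (Phe): third position 2-fold.
Codon 6 CAC (His): third position 2-fold.
Codon 7 ACA (Thr): third position 4-fold.
Codon 8 GGT (Gly): third position 4-fold.
Codon 9 ACA (Thr): third position 4-fold.
Four-fold degenerate third positions: 6.

6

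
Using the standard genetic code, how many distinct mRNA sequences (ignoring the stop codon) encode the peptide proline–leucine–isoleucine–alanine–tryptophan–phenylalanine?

576

Pro: 4 codons.
Leu: 6 codons.
Ile: 3 codons.
Ala: 4 codons.
Trp: 1 codon.
Phe: 2 codons.
4 × 6 × 3 × 4 × 1 × 2 = 576.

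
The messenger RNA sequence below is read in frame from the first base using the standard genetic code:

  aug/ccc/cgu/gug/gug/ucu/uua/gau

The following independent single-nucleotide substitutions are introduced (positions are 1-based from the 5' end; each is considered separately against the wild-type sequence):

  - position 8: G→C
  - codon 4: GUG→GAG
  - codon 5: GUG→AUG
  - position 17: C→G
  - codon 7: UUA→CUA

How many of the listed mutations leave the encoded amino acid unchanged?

Codon 3: CGU (Arg) → CCU (Pro) — missense.
Codon 4: GUG (Val) → GAG (Glu) — missense.
Codon 5: GUG (Val) → AUG (Met) — missense.
Codon 6: UCU (Ser) → UGU (Cys) — missense.
Codon 7: UUA (Leu) → CUA (Leu) — synonymous.
Synonymous: 1 of 5.

1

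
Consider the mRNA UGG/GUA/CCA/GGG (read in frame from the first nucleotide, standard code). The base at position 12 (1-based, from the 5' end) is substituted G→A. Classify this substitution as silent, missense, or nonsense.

silent

Position 12 falls in codon 4: GGG → Gly.
After the substitution the codon is GGA → Gly.
Both encode Gly, so the change is synonymous.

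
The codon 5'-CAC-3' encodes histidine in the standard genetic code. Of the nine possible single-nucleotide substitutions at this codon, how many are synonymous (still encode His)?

Position 1: none → 0 synonymous.
Position 2: none → 0 synonymous.
Position 3: CAU → 1 synonymous.
Total: 0 + 0 + 1 = 1.

1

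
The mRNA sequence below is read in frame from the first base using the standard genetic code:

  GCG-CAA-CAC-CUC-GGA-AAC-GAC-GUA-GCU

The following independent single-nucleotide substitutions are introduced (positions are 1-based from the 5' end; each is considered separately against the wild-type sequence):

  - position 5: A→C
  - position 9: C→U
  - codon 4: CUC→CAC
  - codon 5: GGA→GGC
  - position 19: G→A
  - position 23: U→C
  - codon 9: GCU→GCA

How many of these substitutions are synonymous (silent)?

Codon 2: CAA (Gln) → CCA (Pro) — missense.
Codon 3: CAC (His) → CAU (His) — synonymous.
Codon 4: CUC (Leu) → CAC (His) — missense.
Codon 5: GGA (Gly) → GGC (Gly) — synonymous.
Codon 7: GAC (Asp) → AAC (Asn) — missense.
Codon 8: GUA (Val) → GCA (Ala) — missense.
Codon 9: GCU (Ala) → GCA (Ala) — synonymous.
Synonymous: 3 of 7.

3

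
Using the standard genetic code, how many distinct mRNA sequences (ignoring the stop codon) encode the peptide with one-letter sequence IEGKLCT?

2304

Ile: 3 codons.
Glu: 2 codons.
Gly: 4 codons.
Lys: 2 codons.
Leu: 6 codons.
Cys: 2 codons.
Thr: 4 codons.
3 × 2 × 4 × 2 × 6 × 2 × 4 = 2304.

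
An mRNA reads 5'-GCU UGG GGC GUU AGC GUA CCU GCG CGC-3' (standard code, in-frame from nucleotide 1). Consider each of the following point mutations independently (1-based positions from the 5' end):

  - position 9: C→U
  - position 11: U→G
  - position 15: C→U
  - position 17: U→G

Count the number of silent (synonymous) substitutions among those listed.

2

Codon 3: GGC (Gly) → GGU (Gly) — synonymous.
Codon 4: GUU (Val) → GGU (Gly) — missense.
Codon 5: AGC (Ser) → AGU (Ser) — synonymous.
Codon 6: GUA (Val) → GGA (Gly) — missense.
Synonymous: 2 of 4.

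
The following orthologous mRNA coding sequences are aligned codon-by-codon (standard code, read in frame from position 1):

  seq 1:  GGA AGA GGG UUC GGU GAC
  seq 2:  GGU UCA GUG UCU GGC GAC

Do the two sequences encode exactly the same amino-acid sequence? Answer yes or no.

Codon 1: GGA Gly / GGU Gly — synonymous.
Codon 2: AGA Arg / UCA Ser — nonsynonymous.
Codon 3: GGG Gly / GUG Val — nonsynonymous.
Codon 4: UUC Phe / UCU Ser — nonsynonymous.
Codon 5: GGU Gly / GGC Gly — synonymous.
Codon 6: GAC Asp / GAC Asp — identical.
Nonsynonymous differences: 3 → different protein.

no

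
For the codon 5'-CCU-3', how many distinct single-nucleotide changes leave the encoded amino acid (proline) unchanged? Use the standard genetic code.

Position 1: none → 0 synonymous.
Position 2: none → 0 synonymous.
Position 3: CCC, CCA, CCG → 3 synonymous.
Total: 0 + 0 + 3 = 3.

3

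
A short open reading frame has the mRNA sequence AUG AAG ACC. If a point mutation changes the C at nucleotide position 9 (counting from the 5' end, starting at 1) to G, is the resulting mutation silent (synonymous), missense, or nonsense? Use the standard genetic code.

silent

Position 9 falls in codon 3: ACC → Thr.
After the substitution the codon is ACG → Thr.
Both encode Thr, so the change is synonymous.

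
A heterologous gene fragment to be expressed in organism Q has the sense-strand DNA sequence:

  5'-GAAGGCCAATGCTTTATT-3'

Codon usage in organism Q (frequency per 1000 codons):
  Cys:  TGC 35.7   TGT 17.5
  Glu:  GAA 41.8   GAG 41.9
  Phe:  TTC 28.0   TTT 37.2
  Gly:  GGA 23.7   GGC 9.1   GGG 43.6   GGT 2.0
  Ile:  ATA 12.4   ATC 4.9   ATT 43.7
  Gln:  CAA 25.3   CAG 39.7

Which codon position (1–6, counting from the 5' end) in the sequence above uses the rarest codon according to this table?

2

Codon 1 GAA (Glu): 41.8 per 1000.
Codon 2 GGC (Gly): 9.1 per 1000.
Codon 3 CAA (Gln): 25.3 per 1000.
Codon 4 TGC (Cys): 35.7 per 1000.
Codon 5 TTT (Phe): 37.2 per 1000.
Codon 6 ATT (Ile): 43.7 per 1000.
Lowest frequency is 9.1 at codon 2.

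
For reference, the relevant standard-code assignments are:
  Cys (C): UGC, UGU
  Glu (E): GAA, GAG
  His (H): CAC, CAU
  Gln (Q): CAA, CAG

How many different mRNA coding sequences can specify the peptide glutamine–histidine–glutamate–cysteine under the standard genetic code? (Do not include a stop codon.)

16

Gln: 2 codons.
His: 2 codons.
Glu: 2 codons.
Cys: 2 codons.
2 × 2 × 2 × 2 = 16.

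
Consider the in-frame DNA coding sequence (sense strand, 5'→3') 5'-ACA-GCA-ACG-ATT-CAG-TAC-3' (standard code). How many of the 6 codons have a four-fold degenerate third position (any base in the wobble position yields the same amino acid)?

3

Codon 1 ACA (Thr): third position 4-fold.
Codon 2 GCA (Ala): third position 4-fold.
Codon 3 ACG (Thr): third position 4-fold.
Codon 4 ATT (Ile): third position 3-fold.
Codon 5 CAG (Gln): third position 2-fold.
Codon 6 TAC (Tyr): third position 2-fold.
Four-fold degenerate third positions: 3.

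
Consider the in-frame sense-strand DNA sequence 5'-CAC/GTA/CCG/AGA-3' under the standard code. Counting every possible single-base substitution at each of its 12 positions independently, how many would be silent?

Codon 1 (CAC, His): 1 synonymous substitution.
Codon 2 (GTA, Val): 3 synonymous substitutions.
Codon 3 (CCG, Pro): 3 synonymous substitutions.
Codon 4 (AGA, Arg): 2 synonymous substitutions.
Total: 1 + 3 + 3 + 2 = 9.

9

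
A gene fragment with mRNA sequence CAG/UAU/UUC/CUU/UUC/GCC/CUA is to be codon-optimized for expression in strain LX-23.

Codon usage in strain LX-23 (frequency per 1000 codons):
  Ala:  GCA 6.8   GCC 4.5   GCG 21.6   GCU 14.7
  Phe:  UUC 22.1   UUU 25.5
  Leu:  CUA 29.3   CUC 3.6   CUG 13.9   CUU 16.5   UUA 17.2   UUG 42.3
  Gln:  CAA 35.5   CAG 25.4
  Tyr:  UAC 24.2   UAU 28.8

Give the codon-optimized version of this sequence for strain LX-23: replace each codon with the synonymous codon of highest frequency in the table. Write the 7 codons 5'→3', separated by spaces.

Codon 1 (Gln): best is CAA at 35.5.
Codon 2 (Tyr): best is UAU at 28.8.
Codon 3 (Phe): best is UUU at 25.5.
Codon 4 (Leu): best is UUG at 42.3.
Codon 5 (Phe): best is UUU at 25.5.
Codon 6 (Ala): best is GCG at 21.6.
Codon 7 (Leu): best is UUG at 42.3.

CAA UAU UUU UUG UUU GCG UUG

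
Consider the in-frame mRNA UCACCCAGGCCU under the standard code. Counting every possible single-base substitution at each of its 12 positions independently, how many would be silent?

11

Codon 1 (UCA, Ser): 3 synonymous substitutions.
Codon 2 (CCC, Pro): 3 synonymous substitutions.
Codon 3 (AGG, Arg): 2 synonymous substitutions.
Codon 4 (CCU, Pro): 3 synonymous substitutions.
Total: 3 + 3 + 2 + 3 = 11.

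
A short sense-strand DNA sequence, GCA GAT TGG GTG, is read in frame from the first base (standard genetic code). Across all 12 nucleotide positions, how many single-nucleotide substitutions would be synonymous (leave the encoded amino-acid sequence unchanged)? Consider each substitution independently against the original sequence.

7

Codon 1 (GCA, Ala): 3 synonymous substitutions.
Codon 2 (GAT, Asp): 1 synonymous substitution.
Codon 3 (TGG, Trp): 0 synonymous substitutions.
Codon 4 (GTG, Val): 3 synonymous substitutions.
Total: 3 + 1 + 0 + 3 = 7.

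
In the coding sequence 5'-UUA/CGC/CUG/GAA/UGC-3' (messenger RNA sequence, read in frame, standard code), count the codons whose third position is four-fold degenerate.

2

Codon 1 UUA (Leu): third position 2-fold.
Codon 2 CGC (Arg): third position 4-fold.
Codon 3 CUG (Leu): third position 4-fold.
Codon 4 GAA (Glu): third position 2-fold.
Codon 5 UGC (Cys): third position 2-fold.
Four-fold degenerate third positions: 2.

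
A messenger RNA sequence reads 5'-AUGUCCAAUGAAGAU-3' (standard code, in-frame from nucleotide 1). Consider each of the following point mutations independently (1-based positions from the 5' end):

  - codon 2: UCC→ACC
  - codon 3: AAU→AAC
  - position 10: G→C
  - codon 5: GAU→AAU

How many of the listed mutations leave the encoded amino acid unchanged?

1

Codon 2: UCC (Ser) → ACC (Thr) — missense.
Codon 3: AAU (Asn) → AAC (Asn) — synonymous.
Codon 4: GAA (Glu) → CAA (Gln) — missense.
Codon 5: GAU (Asp) → AAU (Asn) — missense.
Synonymous: 1 of 4.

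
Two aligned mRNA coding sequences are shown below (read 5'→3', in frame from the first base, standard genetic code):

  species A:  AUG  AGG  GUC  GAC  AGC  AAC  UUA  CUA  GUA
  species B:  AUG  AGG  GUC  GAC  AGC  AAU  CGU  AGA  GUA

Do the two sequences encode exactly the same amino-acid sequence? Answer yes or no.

Codon 1: AUG Met / AUG Met — identical.
Codon 2: AGG Arg / AGG Arg — identical.
Codon 3: GUC Val / GUC Val — identical.
Codon 4: GAC Asp / GAC Asp — identical.
Codon 5: AGC Ser / AGC Ser — identical.
Codon 6: AAC Asn / AAU Asn — synonymous.
Codon 7: UUA Leu / CGU Arg — nonsynonymous.
Codon 8: CUA Leu / AGA Arg — nonsynonymous.
Codon 9: GUA Val / GUA Val — identical.
Nonsynonymous differences: 2 → different protein.

no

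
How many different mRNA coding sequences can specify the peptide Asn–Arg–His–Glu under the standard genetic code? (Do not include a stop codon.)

48

Asn: 2 codons.
Arg: 6 codons.
His: 2 codons.
Glu: 2 codons.
2 × 6 × 2 × 2 = 48.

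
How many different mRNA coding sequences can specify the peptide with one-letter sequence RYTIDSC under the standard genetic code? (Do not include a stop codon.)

3456

Arg: 6 codons.
Tyr: 2 codons.
Thr: 4 codons.
Ile: 3 codons.
Asp: 2 codons.
Ser: 6 codons.
Cys: 2 codons.
6 × 2 × 4 × 3 × 2 × 6 × 2 = 3456.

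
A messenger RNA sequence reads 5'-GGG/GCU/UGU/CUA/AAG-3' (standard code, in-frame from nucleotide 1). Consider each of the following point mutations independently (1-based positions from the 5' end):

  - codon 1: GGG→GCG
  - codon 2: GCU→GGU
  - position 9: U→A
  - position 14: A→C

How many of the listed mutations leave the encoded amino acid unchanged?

0

Codon 1: GGG (Gly) → GCG (Ala) — missense.
Codon 2: GCU (Ala) → GGU (Gly) — missense.
Codon 3: UGU (Cys) → UGA (Stop) — nonsense.
Codon 5: AAG (Lys) → ACG (Thr) — missense.
Synonymous: 0 of 4.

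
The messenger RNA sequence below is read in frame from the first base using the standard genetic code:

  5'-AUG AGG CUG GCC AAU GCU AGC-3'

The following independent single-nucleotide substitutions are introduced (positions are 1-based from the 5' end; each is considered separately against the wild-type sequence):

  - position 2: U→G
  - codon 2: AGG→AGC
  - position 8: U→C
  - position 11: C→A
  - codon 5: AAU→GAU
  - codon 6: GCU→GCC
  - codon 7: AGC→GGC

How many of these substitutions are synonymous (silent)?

1

Codon 1: AUG (Met) → AGG (Arg) — missense.
Codon 2: AGG (Arg) → AGC (Ser) — missense.
Codon 3: CUG (Leu) → CCG (Pro) — missense.
Codon 4: GCC (Ala) → GAC (Asp) — missense.
Codon 5: AAU (Asn) → GAU (Asp) — missense.
Codon 6: GCU (Ala) → GCC (Ala) — synonymous.
Codon 7: AGC (Ser) → GGC (Gly) — missense.
Synonymous: 1 of 7.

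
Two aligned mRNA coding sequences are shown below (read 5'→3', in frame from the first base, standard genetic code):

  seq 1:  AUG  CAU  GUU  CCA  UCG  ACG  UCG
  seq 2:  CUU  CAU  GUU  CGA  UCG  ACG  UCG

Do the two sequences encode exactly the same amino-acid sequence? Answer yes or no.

Codon 1: AUG Met / CUU Leu — nonsynonymous.
Codon 2: CAU His / CAU His — identical.
Codon 3: GUU Val / GUU Val — identical.
Codon 4: CCA Pro / CGA Arg — nonsynonymous.
Codon 5: UCG Ser / UCG Ser — identical.
Codon 6: ACG Thr / ACG Thr — identical.
Codon 7: UCG Ser / UCG Ser — identical.
Nonsynonymous differences: 2 → different protein.

no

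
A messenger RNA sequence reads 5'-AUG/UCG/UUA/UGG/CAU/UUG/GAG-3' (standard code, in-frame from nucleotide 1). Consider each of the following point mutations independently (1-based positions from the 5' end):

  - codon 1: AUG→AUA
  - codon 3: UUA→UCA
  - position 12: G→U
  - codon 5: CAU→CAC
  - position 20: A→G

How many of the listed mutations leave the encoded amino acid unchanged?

Codon 1: AUG (Met) → AUA (Ile) — missense.
Codon 3: UUA (Leu) → UCA (Ser) — missense.
Codon 4: UGG (Trp) → UGU (Cys) — missense.
Codon 5: CAU (His) → CAC (His) — synonymous.
Codon 7: GAG (Glu) → GGG (Gly) — missense.
Synonymous: 1 of 5.

1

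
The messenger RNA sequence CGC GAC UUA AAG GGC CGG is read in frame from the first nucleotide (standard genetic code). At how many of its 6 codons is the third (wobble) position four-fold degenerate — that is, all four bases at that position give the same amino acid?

3

Codon 1 CGC (Arg): third position 4-fold.
Codon 2 GAC (Asp): third position 2-fold.
Codon 3 UUA (Leu): third position 2-fold.
Codon 4 AAG (Lys): third position 2-fold.
Codon 5 GGC (Gly): third position 4-fold.
Codon 6 CGG (Arg): third position 4-fold.
Four-fold degenerate third positions: 3.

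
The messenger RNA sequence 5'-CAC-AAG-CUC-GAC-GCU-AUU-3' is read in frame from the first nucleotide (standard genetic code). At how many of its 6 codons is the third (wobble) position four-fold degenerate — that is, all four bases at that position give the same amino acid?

Codon 1 CAC (His): third position 2-fold.
Codon 2 AAG (Lys): third position 2-fold.
Codon 3 CUC (Leu): third position 4-fold.
Codon 4 GAC (Asp): third position 2-fold.
Codon 5 GCU (Ala): third position 4-fold.
Codon 6 AUU (Ile): third position 3-fold.
Four-fold degenerate third positions: 2.

2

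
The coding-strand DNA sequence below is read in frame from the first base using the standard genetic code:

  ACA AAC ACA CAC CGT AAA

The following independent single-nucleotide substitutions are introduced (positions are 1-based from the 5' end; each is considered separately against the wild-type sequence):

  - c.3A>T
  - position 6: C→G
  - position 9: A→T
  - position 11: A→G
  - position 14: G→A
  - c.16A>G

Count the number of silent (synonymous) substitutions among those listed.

2

Codon 1: ACA (Thr) → ACT (Thr) — synonymous.
Codon 2: AAC (Asn) → AAG (Lys) — missense.
Codon 3: ACA (Thr) → ACT (Thr) — synonymous.
Codon 4: CAC (His) → CGC (Arg) — missense.
Codon 5: CGT (Arg) → CAT (His) — missense.
Codon 6: AAA (Lys) → GAA (Glu) — missense.
Synonymous: 2 of 6.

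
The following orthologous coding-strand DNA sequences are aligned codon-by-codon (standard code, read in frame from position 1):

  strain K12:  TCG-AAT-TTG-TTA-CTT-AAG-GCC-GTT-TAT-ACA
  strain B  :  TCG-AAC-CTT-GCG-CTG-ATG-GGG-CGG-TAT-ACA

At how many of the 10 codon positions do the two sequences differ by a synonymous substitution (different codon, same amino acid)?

Codon 1: TCG Ser / TCG Ser — identical.
Codon 2: AAT Asn / AAC Asn — synonymous.
Codon 3: TTG Leu / CTT Leu — synonymous.
Codon 4: TTA Leu / GCG Ala — nonsynonymous.
Codon 5: CTT Leu / CTG Leu — synonymous.
Codon 6: AAG Lys / ATG Met — nonsynonymous.
Codon 7: GCC Ala / GGG Gly — nonsynonymous.
Codon 8: GTT Val / CGG Arg — nonsynonymous.
Codon 9: TAT Tyr / TAT Tyr — identical.
Codon 10: ACA Thr / ACA Thr — identical.
Synonymous differences: 3.

3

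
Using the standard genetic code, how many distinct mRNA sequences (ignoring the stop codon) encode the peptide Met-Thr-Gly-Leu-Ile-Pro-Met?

Met: 1 codon.
Thr: 4 codons.
Gly: 4 codons.
Leu: 6 codons.
Ile: 3 codons.
Pro: 4 codons.
Met: 1 codon.
1 × 4 × 4 × 6 × 3 × 4 × 1 = 1152.

1152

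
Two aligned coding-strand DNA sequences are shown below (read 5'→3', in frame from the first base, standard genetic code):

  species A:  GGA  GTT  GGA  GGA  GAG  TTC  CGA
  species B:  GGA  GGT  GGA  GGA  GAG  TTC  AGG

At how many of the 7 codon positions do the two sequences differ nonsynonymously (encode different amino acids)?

Codon 1: GGA Gly / GGA Gly — identical.
Codon 2: GTT Val / GGT Gly — nonsynonymous.
Codon 3: GGA Gly / GGA Gly — identical.
Codon 4: GGA Gly / GGA Gly — identical.
Codon 5: GAG Glu / GAG Glu — identical.
Codon 6: TTC Phe / TTC Phe — identical.
Codon 7: CGA Arg / AGG Arg — synonymous.
Nonsynonymous differences: 1.

1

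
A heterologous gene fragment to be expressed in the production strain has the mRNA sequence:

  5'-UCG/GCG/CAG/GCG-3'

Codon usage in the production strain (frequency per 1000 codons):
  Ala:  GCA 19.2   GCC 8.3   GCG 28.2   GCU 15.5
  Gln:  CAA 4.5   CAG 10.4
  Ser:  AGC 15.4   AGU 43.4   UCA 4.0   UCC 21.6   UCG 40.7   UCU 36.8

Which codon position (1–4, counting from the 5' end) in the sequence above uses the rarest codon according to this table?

3

Codon 1 UCG (Ser): 40.7 per 1000.
Codon 2 GCG (Ala): 28.2 per 1000.
Codon 3 CAG (Gln): 10.4 per 1000.
Codon 4 GCG (Ala): 28.2 per 1000.
Lowest frequency is 10.4 at codon 3.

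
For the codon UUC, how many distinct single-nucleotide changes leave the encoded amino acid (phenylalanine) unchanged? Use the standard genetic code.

Position 1: none → 0 synonymous.
Position 2: none → 0 synonymous.
Position 3: UUU → 1 synonymous.
Total: 0 + 0 + 1 = 1.

1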